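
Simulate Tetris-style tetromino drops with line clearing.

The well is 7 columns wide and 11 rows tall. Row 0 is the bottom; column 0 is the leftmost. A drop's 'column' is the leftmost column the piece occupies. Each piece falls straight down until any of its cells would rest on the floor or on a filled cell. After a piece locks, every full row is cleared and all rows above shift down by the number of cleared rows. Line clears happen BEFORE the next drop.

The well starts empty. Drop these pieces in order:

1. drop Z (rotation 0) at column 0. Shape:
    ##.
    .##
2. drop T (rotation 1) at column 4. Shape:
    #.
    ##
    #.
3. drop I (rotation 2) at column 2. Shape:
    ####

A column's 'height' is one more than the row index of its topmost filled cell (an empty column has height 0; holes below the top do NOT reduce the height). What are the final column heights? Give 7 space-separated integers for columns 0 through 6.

Answer: 2 2 4 4 4 4 0

Derivation:
Drop 1: Z rot0 at col 0 lands with bottom-row=0; cleared 0 line(s) (total 0); column heights now [2 2 1 0 0 0 0], max=2
Drop 2: T rot1 at col 4 lands with bottom-row=0; cleared 0 line(s) (total 0); column heights now [2 2 1 0 3 2 0], max=3
Drop 3: I rot2 at col 2 lands with bottom-row=3; cleared 0 line(s) (total 0); column heights now [2 2 4 4 4 4 0], max=4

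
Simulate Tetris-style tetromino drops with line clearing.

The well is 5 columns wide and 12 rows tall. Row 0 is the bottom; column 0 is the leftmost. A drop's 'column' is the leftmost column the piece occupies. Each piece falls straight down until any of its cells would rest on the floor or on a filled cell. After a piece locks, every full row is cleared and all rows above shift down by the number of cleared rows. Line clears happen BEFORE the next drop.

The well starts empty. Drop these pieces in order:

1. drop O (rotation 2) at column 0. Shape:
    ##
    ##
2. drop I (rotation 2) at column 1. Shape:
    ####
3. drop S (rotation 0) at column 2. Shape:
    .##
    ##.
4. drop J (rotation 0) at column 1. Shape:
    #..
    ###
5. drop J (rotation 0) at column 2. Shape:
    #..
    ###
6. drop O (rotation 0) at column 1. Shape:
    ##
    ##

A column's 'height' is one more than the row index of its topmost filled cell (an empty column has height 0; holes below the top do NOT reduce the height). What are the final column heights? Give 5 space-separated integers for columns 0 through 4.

Answer: 2 10 10 7 7

Derivation:
Drop 1: O rot2 at col 0 lands with bottom-row=0; cleared 0 line(s) (total 0); column heights now [2 2 0 0 0], max=2
Drop 2: I rot2 at col 1 lands with bottom-row=2; cleared 0 line(s) (total 0); column heights now [2 3 3 3 3], max=3
Drop 3: S rot0 at col 2 lands with bottom-row=3; cleared 0 line(s) (total 0); column heights now [2 3 4 5 5], max=5
Drop 4: J rot0 at col 1 lands with bottom-row=5; cleared 0 line(s) (total 0); column heights now [2 7 6 6 5], max=7
Drop 5: J rot0 at col 2 lands with bottom-row=6; cleared 0 line(s) (total 0); column heights now [2 7 8 7 7], max=8
Drop 6: O rot0 at col 1 lands with bottom-row=8; cleared 0 line(s) (total 0); column heights now [2 10 10 7 7], max=10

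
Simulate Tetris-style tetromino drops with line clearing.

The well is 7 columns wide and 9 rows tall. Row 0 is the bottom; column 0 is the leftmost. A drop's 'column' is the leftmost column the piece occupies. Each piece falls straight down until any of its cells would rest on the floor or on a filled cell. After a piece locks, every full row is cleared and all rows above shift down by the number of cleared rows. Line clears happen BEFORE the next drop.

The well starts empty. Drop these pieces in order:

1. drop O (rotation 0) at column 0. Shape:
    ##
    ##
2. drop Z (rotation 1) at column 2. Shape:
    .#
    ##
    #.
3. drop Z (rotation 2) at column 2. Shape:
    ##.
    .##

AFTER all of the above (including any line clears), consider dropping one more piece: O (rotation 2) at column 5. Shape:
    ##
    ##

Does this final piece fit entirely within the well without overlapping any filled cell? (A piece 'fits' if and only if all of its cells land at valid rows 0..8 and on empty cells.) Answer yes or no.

Answer: yes

Derivation:
Drop 1: O rot0 at col 0 lands with bottom-row=0; cleared 0 line(s) (total 0); column heights now [2 2 0 0 0 0 0], max=2
Drop 2: Z rot1 at col 2 lands with bottom-row=0; cleared 0 line(s) (total 0); column heights now [2 2 2 3 0 0 0], max=3
Drop 3: Z rot2 at col 2 lands with bottom-row=3; cleared 0 line(s) (total 0); column heights now [2 2 5 5 4 0 0], max=5
Test piece O rot2 at col 5 (width 2): heights before test = [2 2 5 5 4 0 0]; fits = True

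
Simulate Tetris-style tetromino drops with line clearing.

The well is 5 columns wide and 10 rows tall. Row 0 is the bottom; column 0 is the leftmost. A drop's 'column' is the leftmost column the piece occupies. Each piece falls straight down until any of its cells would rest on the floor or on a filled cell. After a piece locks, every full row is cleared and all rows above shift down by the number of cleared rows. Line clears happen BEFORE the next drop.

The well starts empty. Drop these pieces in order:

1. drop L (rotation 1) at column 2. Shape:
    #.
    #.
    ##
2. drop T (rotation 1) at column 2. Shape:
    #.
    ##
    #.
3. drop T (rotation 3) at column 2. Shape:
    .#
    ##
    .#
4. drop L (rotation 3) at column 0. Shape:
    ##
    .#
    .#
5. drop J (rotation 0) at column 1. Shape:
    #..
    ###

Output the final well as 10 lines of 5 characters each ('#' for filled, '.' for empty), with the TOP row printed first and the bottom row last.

Drop 1: L rot1 at col 2 lands with bottom-row=0; cleared 0 line(s) (total 0); column heights now [0 0 3 1 0], max=3
Drop 2: T rot1 at col 2 lands with bottom-row=3; cleared 0 line(s) (total 0); column heights now [0 0 6 5 0], max=6
Drop 3: T rot3 at col 2 lands with bottom-row=5; cleared 0 line(s) (total 0); column heights now [0 0 7 8 0], max=8
Drop 4: L rot3 at col 0 lands with bottom-row=0; cleared 0 line(s) (total 0); column heights now [3 3 7 8 0], max=8
Drop 5: J rot0 at col 1 lands with bottom-row=8; cleared 0 line(s) (total 0); column heights now [3 10 9 9 0], max=10

Answer: .#...
.###.
...#.
..##.
..##.
..##.
..#..
###..
.##..
.###.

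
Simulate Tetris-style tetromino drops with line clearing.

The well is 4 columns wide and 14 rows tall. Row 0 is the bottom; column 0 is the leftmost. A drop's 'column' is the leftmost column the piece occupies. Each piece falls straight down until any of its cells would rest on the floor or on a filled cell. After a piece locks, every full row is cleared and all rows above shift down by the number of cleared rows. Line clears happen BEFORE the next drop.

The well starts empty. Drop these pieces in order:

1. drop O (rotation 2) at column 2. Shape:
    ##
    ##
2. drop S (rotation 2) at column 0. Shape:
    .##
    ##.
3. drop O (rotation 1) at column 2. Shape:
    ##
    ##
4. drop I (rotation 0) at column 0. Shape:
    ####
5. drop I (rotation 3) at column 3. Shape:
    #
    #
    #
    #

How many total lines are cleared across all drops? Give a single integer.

Drop 1: O rot2 at col 2 lands with bottom-row=0; cleared 0 line(s) (total 0); column heights now [0 0 2 2], max=2
Drop 2: S rot2 at col 0 lands with bottom-row=1; cleared 1 line(s) (total 1); column heights now [0 2 2 1], max=2
Drop 3: O rot1 at col 2 lands with bottom-row=2; cleared 0 line(s) (total 1); column heights now [0 2 4 4], max=4
Drop 4: I rot0 at col 0 lands with bottom-row=4; cleared 1 line(s) (total 2); column heights now [0 2 4 4], max=4
Drop 5: I rot3 at col 3 lands with bottom-row=4; cleared 0 line(s) (total 2); column heights now [0 2 4 8], max=8

Answer: 2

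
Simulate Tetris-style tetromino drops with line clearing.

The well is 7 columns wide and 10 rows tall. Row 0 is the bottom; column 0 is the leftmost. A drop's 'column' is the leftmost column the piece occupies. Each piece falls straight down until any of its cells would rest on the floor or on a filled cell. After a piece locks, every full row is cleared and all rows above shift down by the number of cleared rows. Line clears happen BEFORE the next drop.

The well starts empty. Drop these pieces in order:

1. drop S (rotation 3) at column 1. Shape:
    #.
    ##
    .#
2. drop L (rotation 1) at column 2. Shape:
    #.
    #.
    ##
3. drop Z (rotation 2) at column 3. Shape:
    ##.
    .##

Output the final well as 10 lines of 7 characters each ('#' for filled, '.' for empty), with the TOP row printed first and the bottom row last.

Drop 1: S rot3 at col 1 lands with bottom-row=0; cleared 0 line(s) (total 0); column heights now [0 3 2 0 0 0 0], max=3
Drop 2: L rot1 at col 2 lands with bottom-row=2; cleared 0 line(s) (total 0); column heights now [0 3 5 3 0 0 0], max=5
Drop 3: Z rot2 at col 3 lands with bottom-row=2; cleared 0 line(s) (total 0); column heights now [0 3 5 4 4 3 0], max=5

Answer: .......
.......
.......
.......
.......
..#....
..###..
.#####.
.##....
..#....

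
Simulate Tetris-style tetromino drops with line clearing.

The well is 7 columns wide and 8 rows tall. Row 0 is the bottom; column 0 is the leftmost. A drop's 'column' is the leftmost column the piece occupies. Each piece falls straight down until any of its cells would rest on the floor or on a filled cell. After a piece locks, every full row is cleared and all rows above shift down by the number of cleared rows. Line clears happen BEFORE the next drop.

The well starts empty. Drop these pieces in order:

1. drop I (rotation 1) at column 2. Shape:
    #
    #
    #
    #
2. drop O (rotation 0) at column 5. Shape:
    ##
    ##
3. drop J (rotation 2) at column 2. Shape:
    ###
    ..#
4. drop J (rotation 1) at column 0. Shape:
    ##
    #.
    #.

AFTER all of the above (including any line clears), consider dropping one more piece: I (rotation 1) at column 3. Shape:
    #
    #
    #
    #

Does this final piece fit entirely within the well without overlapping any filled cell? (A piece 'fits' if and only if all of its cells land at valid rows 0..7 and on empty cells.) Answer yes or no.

Drop 1: I rot1 at col 2 lands with bottom-row=0; cleared 0 line(s) (total 0); column heights now [0 0 4 0 0 0 0], max=4
Drop 2: O rot0 at col 5 lands with bottom-row=0; cleared 0 line(s) (total 0); column heights now [0 0 4 0 0 2 2], max=4
Drop 3: J rot2 at col 2 lands with bottom-row=3; cleared 0 line(s) (total 0); column heights now [0 0 5 5 5 2 2], max=5
Drop 4: J rot1 at col 0 lands with bottom-row=0; cleared 0 line(s) (total 0); column heights now [3 3 5 5 5 2 2], max=5
Test piece I rot1 at col 3 (width 1): heights before test = [3 3 5 5 5 2 2]; fits = False

Answer: no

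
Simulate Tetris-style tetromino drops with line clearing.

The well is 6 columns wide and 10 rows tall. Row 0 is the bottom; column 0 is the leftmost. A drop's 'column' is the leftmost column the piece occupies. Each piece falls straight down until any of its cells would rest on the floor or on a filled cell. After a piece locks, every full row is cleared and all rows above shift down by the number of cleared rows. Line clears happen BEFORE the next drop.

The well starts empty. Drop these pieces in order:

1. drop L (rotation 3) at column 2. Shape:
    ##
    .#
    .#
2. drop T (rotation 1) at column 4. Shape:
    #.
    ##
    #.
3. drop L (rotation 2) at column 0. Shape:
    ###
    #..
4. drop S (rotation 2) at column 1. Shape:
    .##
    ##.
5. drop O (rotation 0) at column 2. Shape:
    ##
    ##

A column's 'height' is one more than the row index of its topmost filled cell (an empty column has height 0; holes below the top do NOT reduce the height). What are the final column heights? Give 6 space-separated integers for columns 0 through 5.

Answer: 4 5 8 8 3 2

Derivation:
Drop 1: L rot3 at col 2 lands with bottom-row=0; cleared 0 line(s) (total 0); column heights now [0 0 3 3 0 0], max=3
Drop 2: T rot1 at col 4 lands with bottom-row=0; cleared 0 line(s) (total 0); column heights now [0 0 3 3 3 2], max=3
Drop 3: L rot2 at col 0 lands with bottom-row=2; cleared 0 line(s) (total 0); column heights now [4 4 4 3 3 2], max=4
Drop 4: S rot2 at col 1 lands with bottom-row=4; cleared 0 line(s) (total 0); column heights now [4 5 6 6 3 2], max=6
Drop 5: O rot0 at col 2 lands with bottom-row=6; cleared 0 line(s) (total 0); column heights now [4 5 8 8 3 2], max=8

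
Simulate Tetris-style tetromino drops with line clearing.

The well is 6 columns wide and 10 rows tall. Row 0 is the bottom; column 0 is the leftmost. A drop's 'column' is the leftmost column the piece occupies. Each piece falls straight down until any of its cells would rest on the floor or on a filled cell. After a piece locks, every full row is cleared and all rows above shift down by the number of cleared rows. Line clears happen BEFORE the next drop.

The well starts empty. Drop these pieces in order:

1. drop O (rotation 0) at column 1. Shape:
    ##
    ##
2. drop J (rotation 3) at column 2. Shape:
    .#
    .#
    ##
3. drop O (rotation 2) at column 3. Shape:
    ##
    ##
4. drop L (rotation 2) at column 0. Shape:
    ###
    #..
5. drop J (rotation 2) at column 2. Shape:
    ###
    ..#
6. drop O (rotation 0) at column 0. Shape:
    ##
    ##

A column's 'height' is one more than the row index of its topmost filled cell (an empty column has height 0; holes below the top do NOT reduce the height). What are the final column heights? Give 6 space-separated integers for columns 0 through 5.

Answer: 6 6 9 9 9 0

Derivation:
Drop 1: O rot0 at col 1 lands with bottom-row=0; cleared 0 line(s) (total 0); column heights now [0 2 2 0 0 0], max=2
Drop 2: J rot3 at col 2 lands with bottom-row=2; cleared 0 line(s) (total 0); column heights now [0 2 3 5 0 0], max=5
Drop 3: O rot2 at col 3 lands with bottom-row=5; cleared 0 line(s) (total 0); column heights now [0 2 3 7 7 0], max=7
Drop 4: L rot2 at col 0 lands with bottom-row=2; cleared 0 line(s) (total 0); column heights now [4 4 4 7 7 0], max=7
Drop 5: J rot2 at col 2 lands with bottom-row=7; cleared 0 line(s) (total 0); column heights now [4 4 9 9 9 0], max=9
Drop 6: O rot0 at col 0 lands with bottom-row=4; cleared 0 line(s) (total 0); column heights now [6 6 9 9 9 0], max=9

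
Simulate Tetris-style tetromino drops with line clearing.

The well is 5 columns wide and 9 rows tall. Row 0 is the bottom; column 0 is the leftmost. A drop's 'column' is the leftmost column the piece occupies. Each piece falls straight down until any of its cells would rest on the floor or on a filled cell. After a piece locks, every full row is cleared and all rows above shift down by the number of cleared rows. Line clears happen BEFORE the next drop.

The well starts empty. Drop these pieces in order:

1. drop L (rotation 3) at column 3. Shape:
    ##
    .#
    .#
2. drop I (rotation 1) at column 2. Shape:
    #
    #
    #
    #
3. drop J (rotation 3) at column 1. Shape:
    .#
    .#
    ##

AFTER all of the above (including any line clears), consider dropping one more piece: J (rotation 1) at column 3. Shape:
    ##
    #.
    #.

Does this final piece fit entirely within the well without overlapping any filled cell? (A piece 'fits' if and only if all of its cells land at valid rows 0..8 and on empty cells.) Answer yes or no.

Drop 1: L rot3 at col 3 lands with bottom-row=0; cleared 0 line(s) (total 0); column heights now [0 0 0 3 3], max=3
Drop 2: I rot1 at col 2 lands with bottom-row=0; cleared 0 line(s) (total 0); column heights now [0 0 4 3 3], max=4
Drop 3: J rot3 at col 1 lands with bottom-row=4; cleared 0 line(s) (total 0); column heights now [0 5 7 3 3], max=7
Test piece J rot1 at col 3 (width 2): heights before test = [0 5 7 3 3]; fits = True

Answer: yes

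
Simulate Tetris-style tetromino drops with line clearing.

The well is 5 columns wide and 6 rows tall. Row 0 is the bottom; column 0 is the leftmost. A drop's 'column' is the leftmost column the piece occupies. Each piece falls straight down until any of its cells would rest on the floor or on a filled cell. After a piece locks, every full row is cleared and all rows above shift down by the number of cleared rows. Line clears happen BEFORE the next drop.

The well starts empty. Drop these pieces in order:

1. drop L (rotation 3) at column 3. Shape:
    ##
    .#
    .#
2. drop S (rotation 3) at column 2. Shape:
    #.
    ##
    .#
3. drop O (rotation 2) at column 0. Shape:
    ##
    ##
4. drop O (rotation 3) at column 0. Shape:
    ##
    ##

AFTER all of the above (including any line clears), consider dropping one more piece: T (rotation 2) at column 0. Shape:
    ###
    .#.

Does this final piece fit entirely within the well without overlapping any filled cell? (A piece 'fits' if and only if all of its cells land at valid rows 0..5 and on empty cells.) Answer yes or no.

Drop 1: L rot3 at col 3 lands with bottom-row=0; cleared 0 line(s) (total 0); column heights now [0 0 0 3 3], max=3
Drop 2: S rot3 at col 2 lands with bottom-row=3; cleared 0 line(s) (total 0); column heights now [0 0 6 5 3], max=6
Drop 3: O rot2 at col 0 lands with bottom-row=0; cleared 0 line(s) (total 0); column heights now [2 2 6 5 3], max=6
Drop 4: O rot3 at col 0 lands with bottom-row=2; cleared 0 line(s) (total 0); column heights now [4 4 6 5 3], max=6
Test piece T rot2 at col 0 (width 3): heights before test = [4 4 6 5 3]; fits = False

Answer: no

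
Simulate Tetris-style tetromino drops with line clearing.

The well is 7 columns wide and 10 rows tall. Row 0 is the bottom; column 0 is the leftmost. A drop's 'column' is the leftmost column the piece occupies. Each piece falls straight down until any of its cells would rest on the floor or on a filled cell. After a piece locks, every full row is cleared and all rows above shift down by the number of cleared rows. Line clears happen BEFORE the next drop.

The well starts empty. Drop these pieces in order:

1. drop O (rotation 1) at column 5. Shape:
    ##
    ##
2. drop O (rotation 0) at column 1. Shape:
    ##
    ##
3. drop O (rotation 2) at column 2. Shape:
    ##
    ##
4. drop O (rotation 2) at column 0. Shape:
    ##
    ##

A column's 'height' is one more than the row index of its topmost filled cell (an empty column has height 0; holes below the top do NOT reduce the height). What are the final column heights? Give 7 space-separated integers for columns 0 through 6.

Answer: 4 4 4 4 0 2 2

Derivation:
Drop 1: O rot1 at col 5 lands with bottom-row=0; cleared 0 line(s) (total 0); column heights now [0 0 0 0 0 2 2], max=2
Drop 2: O rot0 at col 1 lands with bottom-row=0; cleared 0 line(s) (total 0); column heights now [0 2 2 0 0 2 2], max=2
Drop 3: O rot2 at col 2 lands with bottom-row=2; cleared 0 line(s) (total 0); column heights now [0 2 4 4 0 2 2], max=4
Drop 4: O rot2 at col 0 lands with bottom-row=2; cleared 0 line(s) (total 0); column heights now [4 4 4 4 0 2 2], max=4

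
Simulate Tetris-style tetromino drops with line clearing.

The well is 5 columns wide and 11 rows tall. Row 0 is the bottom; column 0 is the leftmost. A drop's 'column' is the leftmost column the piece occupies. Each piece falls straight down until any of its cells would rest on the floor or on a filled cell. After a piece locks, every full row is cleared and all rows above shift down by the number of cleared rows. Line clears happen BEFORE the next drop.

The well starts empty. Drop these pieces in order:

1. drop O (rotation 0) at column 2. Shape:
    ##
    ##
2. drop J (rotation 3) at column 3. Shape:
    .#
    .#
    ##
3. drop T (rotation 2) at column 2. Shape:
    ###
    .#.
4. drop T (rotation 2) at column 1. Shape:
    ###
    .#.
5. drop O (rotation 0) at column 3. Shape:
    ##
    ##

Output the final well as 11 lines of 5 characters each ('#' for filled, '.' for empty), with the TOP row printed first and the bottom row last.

Drop 1: O rot0 at col 2 lands with bottom-row=0; cleared 0 line(s) (total 0); column heights now [0 0 2 2 0], max=2
Drop 2: J rot3 at col 3 lands with bottom-row=2; cleared 0 line(s) (total 0); column heights now [0 0 2 3 5], max=5
Drop 3: T rot2 at col 2 lands with bottom-row=4; cleared 0 line(s) (total 0); column heights now [0 0 6 6 6], max=6
Drop 4: T rot2 at col 1 lands with bottom-row=6; cleared 0 line(s) (total 0); column heights now [0 8 8 8 6], max=8
Drop 5: O rot0 at col 3 lands with bottom-row=8; cleared 0 line(s) (total 0); column heights now [0 8 8 10 10], max=10

Answer: .....
...##
...##
.###.
..#..
..###
...##
....#
...##
..##.
..##.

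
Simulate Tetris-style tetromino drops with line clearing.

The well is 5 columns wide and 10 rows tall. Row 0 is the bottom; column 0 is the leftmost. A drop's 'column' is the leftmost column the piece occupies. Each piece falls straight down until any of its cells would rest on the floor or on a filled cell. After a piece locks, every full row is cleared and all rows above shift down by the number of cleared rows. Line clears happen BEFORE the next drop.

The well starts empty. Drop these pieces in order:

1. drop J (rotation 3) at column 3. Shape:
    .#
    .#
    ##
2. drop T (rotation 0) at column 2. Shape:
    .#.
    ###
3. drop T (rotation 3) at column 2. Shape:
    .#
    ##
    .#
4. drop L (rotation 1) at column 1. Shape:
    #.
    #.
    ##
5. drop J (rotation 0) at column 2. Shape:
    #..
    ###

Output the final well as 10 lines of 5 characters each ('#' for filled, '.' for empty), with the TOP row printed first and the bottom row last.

Answer: .##..
.####
.###.
..##.
...#.
...#.
..###
....#
....#
...##

Derivation:
Drop 1: J rot3 at col 3 lands with bottom-row=0; cleared 0 line(s) (total 0); column heights now [0 0 0 1 3], max=3
Drop 2: T rot0 at col 2 lands with bottom-row=3; cleared 0 line(s) (total 0); column heights now [0 0 4 5 4], max=5
Drop 3: T rot3 at col 2 lands with bottom-row=5; cleared 0 line(s) (total 0); column heights now [0 0 7 8 4], max=8
Drop 4: L rot1 at col 1 lands with bottom-row=7; cleared 0 line(s) (total 0); column heights now [0 10 8 8 4], max=10
Drop 5: J rot0 at col 2 lands with bottom-row=8; cleared 0 line(s) (total 0); column heights now [0 10 10 9 9], max=10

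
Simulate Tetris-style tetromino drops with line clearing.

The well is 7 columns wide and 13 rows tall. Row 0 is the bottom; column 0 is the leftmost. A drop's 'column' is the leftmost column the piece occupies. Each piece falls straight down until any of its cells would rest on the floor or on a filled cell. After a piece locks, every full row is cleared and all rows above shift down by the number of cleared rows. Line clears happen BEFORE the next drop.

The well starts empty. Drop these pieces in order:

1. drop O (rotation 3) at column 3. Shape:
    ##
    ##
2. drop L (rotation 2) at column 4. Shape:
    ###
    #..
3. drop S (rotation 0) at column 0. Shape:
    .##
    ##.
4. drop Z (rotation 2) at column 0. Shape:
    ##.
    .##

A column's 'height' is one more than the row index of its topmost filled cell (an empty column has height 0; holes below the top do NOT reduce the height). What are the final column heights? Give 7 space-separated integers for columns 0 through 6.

Answer: 4 4 3 2 4 4 4

Derivation:
Drop 1: O rot3 at col 3 lands with bottom-row=0; cleared 0 line(s) (total 0); column heights now [0 0 0 2 2 0 0], max=2
Drop 2: L rot2 at col 4 lands with bottom-row=2; cleared 0 line(s) (total 0); column heights now [0 0 0 2 4 4 4], max=4
Drop 3: S rot0 at col 0 lands with bottom-row=0; cleared 0 line(s) (total 0); column heights now [1 2 2 2 4 4 4], max=4
Drop 4: Z rot2 at col 0 lands with bottom-row=2; cleared 0 line(s) (total 0); column heights now [4 4 3 2 4 4 4], max=4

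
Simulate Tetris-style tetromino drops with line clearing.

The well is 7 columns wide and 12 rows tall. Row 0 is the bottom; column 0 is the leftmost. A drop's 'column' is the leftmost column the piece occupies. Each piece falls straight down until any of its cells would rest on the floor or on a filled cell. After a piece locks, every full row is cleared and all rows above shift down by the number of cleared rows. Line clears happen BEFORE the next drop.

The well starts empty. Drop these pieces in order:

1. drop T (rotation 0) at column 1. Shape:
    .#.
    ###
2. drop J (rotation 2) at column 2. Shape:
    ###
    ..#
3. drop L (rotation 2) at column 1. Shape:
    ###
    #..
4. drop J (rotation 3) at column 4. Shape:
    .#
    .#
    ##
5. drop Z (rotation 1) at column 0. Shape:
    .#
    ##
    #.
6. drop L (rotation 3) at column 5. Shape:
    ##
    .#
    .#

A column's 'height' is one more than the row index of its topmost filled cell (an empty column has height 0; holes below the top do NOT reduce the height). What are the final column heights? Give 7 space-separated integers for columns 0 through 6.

Answer: 5 6 4 4 4 7 7

Derivation:
Drop 1: T rot0 at col 1 lands with bottom-row=0; cleared 0 line(s) (total 0); column heights now [0 1 2 1 0 0 0], max=2
Drop 2: J rot2 at col 2 lands with bottom-row=1; cleared 0 line(s) (total 0); column heights now [0 1 3 3 3 0 0], max=3
Drop 3: L rot2 at col 1 lands with bottom-row=2; cleared 0 line(s) (total 0); column heights now [0 4 4 4 3 0 0], max=4
Drop 4: J rot3 at col 4 lands with bottom-row=3; cleared 0 line(s) (total 0); column heights now [0 4 4 4 4 6 0], max=6
Drop 5: Z rot1 at col 0 lands with bottom-row=3; cleared 0 line(s) (total 0); column heights now [5 6 4 4 4 6 0], max=6
Drop 6: L rot3 at col 5 lands with bottom-row=4; cleared 0 line(s) (total 0); column heights now [5 6 4 4 4 7 7], max=7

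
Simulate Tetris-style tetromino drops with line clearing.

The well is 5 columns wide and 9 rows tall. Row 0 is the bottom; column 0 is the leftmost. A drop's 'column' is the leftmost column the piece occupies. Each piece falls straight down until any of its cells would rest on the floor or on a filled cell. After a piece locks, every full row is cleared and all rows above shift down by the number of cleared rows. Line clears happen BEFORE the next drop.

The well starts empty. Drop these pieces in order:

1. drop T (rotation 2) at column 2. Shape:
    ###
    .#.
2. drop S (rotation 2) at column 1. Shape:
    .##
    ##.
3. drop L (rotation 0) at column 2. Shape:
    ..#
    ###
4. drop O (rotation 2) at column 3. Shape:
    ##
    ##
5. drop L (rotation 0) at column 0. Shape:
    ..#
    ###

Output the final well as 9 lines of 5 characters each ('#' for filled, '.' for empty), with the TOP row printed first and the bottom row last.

Answer: .....
...##
..###
###.#
..###
..##.
.##..
..###
...#.

Derivation:
Drop 1: T rot2 at col 2 lands with bottom-row=0; cleared 0 line(s) (total 0); column heights now [0 0 2 2 2], max=2
Drop 2: S rot2 at col 1 lands with bottom-row=2; cleared 0 line(s) (total 0); column heights now [0 3 4 4 2], max=4
Drop 3: L rot0 at col 2 lands with bottom-row=4; cleared 0 line(s) (total 0); column heights now [0 3 5 5 6], max=6
Drop 4: O rot2 at col 3 lands with bottom-row=6; cleared 0 line(s) (total 0); column heights now [0 3 5 8 8], max=8
Drop 5: L rot0 at col 0 lands with bottom-row=5; cleared 0 line(s) (total 0); column heights now [6 6 7 8 8], max=8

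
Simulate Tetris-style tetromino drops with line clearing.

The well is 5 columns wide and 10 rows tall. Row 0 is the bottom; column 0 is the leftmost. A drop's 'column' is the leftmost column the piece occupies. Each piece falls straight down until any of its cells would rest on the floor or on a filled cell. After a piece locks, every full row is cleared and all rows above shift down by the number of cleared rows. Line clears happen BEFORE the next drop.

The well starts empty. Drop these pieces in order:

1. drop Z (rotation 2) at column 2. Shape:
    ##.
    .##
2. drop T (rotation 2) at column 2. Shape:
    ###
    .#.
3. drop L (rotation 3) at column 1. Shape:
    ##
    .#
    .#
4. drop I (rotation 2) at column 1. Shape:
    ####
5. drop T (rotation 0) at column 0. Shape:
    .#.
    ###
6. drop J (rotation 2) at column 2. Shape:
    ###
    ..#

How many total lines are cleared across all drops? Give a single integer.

Drop 1: Z rot2 at col 2 lands with bottom-row=0; cleared 0 line(s) (total 0); column heights now [0 0 2 2 1], max=2
Drop 2: T rot2 at col 2 lands with bottom-row=2; cleared 0 line(s) (total 0); column heights now [0 0 4 4 4], max=4
Drop 3: L rot3 at col 1 lands with bottom-row=4; cleared 0 line(s) (total 0); column heights now [0 7 7 4 4], max=7
Drop 4: I rot2 at col 1 lands with bottom-row=7; cleared 0 line(s) (total 0); column heights now [0 8 8 8 8], max=8
Drop 5: T rot0 at col 0 lands with bottom-row=8; cleared 0 line(s) (total 0); column heights now [9 10 9 8 8], max=10
Drop 6: J rot2 at col 2 lands with bottom-row=8; cleared 0 line(s) (total 0); column heights now [9 10 10 10 10], max=10

Answer: 0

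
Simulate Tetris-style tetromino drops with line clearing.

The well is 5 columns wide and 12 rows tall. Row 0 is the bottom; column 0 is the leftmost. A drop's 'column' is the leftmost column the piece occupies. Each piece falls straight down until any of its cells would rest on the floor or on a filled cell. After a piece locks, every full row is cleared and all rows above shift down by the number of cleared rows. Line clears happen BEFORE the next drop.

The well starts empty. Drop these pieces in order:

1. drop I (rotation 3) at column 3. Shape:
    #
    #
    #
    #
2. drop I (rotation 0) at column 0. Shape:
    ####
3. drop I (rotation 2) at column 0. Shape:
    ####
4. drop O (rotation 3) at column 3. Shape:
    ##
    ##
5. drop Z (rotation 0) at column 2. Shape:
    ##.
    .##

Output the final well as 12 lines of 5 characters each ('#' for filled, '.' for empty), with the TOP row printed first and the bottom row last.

Answer: .....
.....
..##.
...##
...##
...##
####.
####.
...#.
...#.
...#.
...#.

Derivation:
Drop 1: I rot3 at col 3 lands with bottom-row=0; cleared 0 line(s) (total 0); column heights now [0 0 0 4 0], max=4
Drop 2: I rot0 at col 0 lands with bottom-row=4; cleared 0 line(s) (total 0); column heights now [5 5 5 5 0], max=5
Drop 3: I rot2 at col 0 lands with bottom-row=5; cleared 0 line(s) (total 0); column heights now [6 6 6 6 0], max=6
Drop 4: O rot3 at col 3 lands with bottom-row=6; cleared 0 line(s) (total 0); column heights now [6 6 6 8 8], max=8
Drop 5: Z rot0 at col 2 lands with bottom-row=8; cleared 0 line(s) (total 0); column heights now [6 6 10 10 9], max=10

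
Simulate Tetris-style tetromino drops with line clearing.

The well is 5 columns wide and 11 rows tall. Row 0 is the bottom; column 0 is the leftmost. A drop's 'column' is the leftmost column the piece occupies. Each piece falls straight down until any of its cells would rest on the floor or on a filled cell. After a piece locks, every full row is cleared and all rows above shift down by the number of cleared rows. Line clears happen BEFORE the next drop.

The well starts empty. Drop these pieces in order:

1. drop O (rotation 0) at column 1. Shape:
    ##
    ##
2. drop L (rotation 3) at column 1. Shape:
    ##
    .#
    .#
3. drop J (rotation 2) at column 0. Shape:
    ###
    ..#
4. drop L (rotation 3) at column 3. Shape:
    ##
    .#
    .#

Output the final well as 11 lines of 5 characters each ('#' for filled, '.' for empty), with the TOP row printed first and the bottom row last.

Answer: .....
.....
.....
.....
###..
..#..
.##..
..#..
..###
.##.#
.##.#

Derivation:
Drop 1: O rot0 at col 1 lands with bottom-row=0; cleared 0 line(s) (total 0); column heights now [0 2 2 0 0], max=2
Drop 2: L rot3 at col 1 lands with bottom-row=2; cleared 0 line(s) (total 0); column heights now [0 5 5 0 0], max=5
Drop 3: J rot2 at col 0 lands with bottom-row=5; cleared 0 line(s) (total 0); column heights now [7 7 7 0 0], max=7
Drop 4: L rot3 at col 3 lands with bottom-row=0; cleared 0 line(s) (total 0); column heights now [7 7 7 3 3], max=7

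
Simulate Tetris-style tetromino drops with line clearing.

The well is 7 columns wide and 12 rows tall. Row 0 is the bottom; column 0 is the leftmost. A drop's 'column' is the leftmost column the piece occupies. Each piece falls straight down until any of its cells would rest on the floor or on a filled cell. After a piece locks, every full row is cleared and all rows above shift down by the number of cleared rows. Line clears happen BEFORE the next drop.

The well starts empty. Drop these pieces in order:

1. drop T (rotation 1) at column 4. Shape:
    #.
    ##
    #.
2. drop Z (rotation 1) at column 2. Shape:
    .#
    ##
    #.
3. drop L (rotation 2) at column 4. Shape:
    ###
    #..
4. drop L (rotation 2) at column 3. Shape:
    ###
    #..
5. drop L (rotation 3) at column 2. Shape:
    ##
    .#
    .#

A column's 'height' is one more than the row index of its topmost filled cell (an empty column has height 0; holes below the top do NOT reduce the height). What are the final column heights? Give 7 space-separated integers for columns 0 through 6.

Drop 1: T rot1 at col 4 lands with bottom-row=0; cleared 0 line(s) (total 0); column heights now [0 0 0 0 3 2 0], max=3
Drop 2: Z rot1 at col 2 lands with bottom-row=0; cleared 0 line(s) (total 0); column heights now [0 0 2 3 3 2 0], max=3
Drop 3: L rot2 at col 4 lands with bottom-row=3; cleared 0 line(s) (total 0); column heights now [0 0 2 3 5 5 5], max=5
Drop 4: L rot2 at col 3 lands with bottom-row=4; cleared 0 line(s) (total 0); column heights now [0 0 2 6 6 6 5], max=6
Drop 5: L rot3 at col 2 lands with bottom-row=6; cleared 0 line(s) (total 0); column heights now [0 0 9 9 6 6 5], max=9

Answer: 0 0 9 9 6 6 5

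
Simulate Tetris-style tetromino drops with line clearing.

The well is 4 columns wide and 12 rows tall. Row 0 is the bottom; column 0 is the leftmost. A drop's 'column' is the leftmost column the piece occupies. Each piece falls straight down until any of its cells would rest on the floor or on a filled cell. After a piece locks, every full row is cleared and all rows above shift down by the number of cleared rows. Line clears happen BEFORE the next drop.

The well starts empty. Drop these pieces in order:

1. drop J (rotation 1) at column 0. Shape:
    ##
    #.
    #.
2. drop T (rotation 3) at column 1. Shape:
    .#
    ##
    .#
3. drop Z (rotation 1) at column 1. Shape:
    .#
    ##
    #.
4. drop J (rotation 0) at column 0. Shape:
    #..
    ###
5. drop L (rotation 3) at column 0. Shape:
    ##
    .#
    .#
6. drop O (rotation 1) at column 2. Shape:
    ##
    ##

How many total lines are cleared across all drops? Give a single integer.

Drop 1: J rot1 at col 0 lands with bottom-row=0; cleared 0 line(s) (total 0); column heights now [3 3 0 0], max=3
Drop 2: T rot3 at col 1 lands with bottom-row=2; cleared 0 line(s) (total 0); column heights now [3 4 5 0], max=5
Drop 3: Z rot1 at col 1 lands with bottom-row=4; cleared 0 line(s) (total 0); column heights now [3 6 7 0], max=7
Drop 4: J rot0 at col 0 lands with bottom-row=7; cleared 0 line(s) (total 0); column heights now [9 8 8 0], max=9
Drop 5: L rot3 at col 0 lands with bottom-row=8; cleared 0 line(s) (total 0); column heights now [11 11 8 0], max=11
Drop 6: O rot1 at col 2 lands with bottom-row=8; cleared 1 line(s) (total 1); column heights now [10 10 9 9], max=10

Answer: 1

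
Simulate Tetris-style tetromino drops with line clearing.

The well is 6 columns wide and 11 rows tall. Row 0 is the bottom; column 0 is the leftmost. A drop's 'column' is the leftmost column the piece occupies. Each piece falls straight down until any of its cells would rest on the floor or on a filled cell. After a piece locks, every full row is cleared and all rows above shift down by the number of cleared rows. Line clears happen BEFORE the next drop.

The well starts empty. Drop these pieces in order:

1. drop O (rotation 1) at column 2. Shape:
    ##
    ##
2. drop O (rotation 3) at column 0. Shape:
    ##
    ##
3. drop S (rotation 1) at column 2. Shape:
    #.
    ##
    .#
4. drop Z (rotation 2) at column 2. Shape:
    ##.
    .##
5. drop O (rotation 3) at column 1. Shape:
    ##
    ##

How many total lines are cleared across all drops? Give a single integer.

Answer: 0

Derivation:
Drop 1: O rot1 at col 2 lands with bottom-row=0; cleared 0 line(s) (total 0); column heights now [0 0 2 2 0 0], max=2
Drop 2: O rot3 at col 0 lands with bottom-row=0; cleared 0 line(s) (total 0); column heights now [2 2 2 2 0 0], max=2
Drop 3: S rot1 at col 2 lands with bottom-row=2; cleared 0 line(s) (total 0); column heights now [2 2 5 4 0 0], max=5
Drop 4: Z rot2 at col 2 lands with bottom-row=4; cleared 0 line(s) (total 0); column heights now [2 2 6 6 5 0], max=6
Drop 5: O rot3 at col 1 lands with bottom-row=6; cleared 0 line(s) (total 0); column heights now [2 8 8 6 5 0], max=8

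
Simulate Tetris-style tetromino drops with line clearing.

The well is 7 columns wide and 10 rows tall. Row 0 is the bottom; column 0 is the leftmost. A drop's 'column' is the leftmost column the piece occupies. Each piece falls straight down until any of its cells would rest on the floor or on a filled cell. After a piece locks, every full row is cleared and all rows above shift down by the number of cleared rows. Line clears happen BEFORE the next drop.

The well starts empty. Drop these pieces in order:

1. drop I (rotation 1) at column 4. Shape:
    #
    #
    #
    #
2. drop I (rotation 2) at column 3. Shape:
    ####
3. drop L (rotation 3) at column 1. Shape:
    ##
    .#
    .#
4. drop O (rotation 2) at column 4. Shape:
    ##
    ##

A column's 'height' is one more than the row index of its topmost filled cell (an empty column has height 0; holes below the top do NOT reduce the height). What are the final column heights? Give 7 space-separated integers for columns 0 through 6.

Answer: 0 3 3 5 7 7 5

Derivation:
Drop 1: I rot1 at col 4 lands with bottom-row=0; cleared 0 line(s) (total 0); column heights now [0 0 0 0 4 0 0], max=4
Drop 2: I rot2 at col 3 lands with bottom-row=4; cleared 0 line(s) (total 0); column heights now [0 0 0 5 5 5 5], max=5
Drop 3: L rot3 at col 1 lands with bottom-row=0; cleared 0 line(s) (total 0); column heights now [0 3 3 5 5 5 5], max=5
Drop 4: O rot2 at col 4 lands with bottom-row=5; cleared 0 line(s) (total 0); column heights now [0 3 3 5 7 7 5], max=7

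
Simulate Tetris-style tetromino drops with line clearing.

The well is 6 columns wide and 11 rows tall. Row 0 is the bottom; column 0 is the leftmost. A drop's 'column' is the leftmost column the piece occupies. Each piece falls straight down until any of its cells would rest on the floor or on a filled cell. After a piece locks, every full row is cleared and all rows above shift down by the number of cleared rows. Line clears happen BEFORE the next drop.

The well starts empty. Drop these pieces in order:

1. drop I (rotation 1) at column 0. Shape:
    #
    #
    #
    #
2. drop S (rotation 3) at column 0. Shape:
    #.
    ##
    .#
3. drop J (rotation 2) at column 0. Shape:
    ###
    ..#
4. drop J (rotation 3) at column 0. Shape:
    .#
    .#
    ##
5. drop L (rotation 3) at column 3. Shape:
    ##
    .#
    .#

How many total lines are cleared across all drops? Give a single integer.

Drop 1: I rot1 at col 0 lands with bottom-row=0; cleared 0 line(s) (total 0); column heights now [4 0 0 0 0 0], max=4
Drop 2: S rot3 at col 0 lands with bottom-row=3; cleared 0 line(s) (total 0); column heights now [6 5 0 0 0 0], max=6
Drop 3: J rot2 at col 0 lands with bottom-row=5; cleared 0 line(s) (total 0); column heights now [7 7 7 0 0 0], max=7
Drop 4: J rot3 at col 0 lands with bottom-row=7; cleared 0 line(s) (total 0); column heights now [8 10 7 0 0 0], max=10
Drop 5: L rot3 at col 3 lands with bottom-row=0; cleared 0 line(s) (total 0); column heights now [8 10 7 3 3 0], max=10

Answer: 0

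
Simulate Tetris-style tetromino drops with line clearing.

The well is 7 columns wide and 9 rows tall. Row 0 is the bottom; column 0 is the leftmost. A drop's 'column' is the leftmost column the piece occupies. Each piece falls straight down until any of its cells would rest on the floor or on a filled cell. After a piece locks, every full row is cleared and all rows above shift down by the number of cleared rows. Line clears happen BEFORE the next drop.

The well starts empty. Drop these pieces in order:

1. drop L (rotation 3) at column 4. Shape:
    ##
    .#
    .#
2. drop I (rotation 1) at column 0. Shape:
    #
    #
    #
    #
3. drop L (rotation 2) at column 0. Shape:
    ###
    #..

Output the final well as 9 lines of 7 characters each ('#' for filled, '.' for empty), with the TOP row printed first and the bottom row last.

Drop 1: L rot3 at col 4 lands with bottom-row=0; cleared 0 line(s) (total 0); column heights now [0 0 0 0 3 3 0], max=3
Drop 2: I rot1 at col 0 lands with bottom-row=0; cleared 0 line(s) (total 0); column heights now [4 0 0 0 3 3 0], max=4
Drop 3: L rot2 at col 0 lands with bottom-row=4; cleared 0 line(s) (total 0); column heights now [6 6 6 0 3 3 0], max=6

Answer: .......
.......
.......
###....
#......
#......
#...##.
#....#.
#....#.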